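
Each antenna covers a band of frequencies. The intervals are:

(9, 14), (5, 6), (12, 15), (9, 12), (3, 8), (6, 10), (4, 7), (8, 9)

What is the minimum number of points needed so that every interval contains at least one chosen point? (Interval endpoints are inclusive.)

By right end: [5,6]  [4,7]  [3,8]  [8,9]  [6,10]  [9,12]  [9,14]  [12,15]
[5,6] uncovered → point at 6; [8,9] uncovered → point at 9; [12,15] uncovered → point at 15.
Points: 6, 9, 15 (3 total).

3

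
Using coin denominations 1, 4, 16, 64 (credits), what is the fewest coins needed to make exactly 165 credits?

165 = 2×64 + 2×16 + 1×4 + 1×1
Total coins = 2 + 2 + 1 + 1 = 6

6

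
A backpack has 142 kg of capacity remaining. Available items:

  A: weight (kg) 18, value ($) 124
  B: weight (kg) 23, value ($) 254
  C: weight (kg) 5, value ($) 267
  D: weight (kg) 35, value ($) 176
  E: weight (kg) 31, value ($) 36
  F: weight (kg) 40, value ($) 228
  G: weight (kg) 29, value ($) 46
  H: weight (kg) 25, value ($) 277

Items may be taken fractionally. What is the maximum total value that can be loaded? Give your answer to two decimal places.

1305.89

Ratios (sorted): C 53.40, H 11.08, B 11.04, A 6.89, F 5.70, D 5.03, G 1.59, E 1.16
take C (5 @ 267); take H (25 @ 277); take B (23 @ 254); take A (18 @ 124); take F (40 @ 228); take 31/35 of D → 155.89. Capacity used 142/142.
Total value = 1305.89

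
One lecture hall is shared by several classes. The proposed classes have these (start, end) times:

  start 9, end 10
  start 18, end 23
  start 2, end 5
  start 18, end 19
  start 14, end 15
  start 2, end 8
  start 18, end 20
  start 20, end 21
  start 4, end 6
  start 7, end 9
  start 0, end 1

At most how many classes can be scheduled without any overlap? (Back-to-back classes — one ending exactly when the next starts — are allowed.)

7

Sorted by end: (0,1)  (2,5)  (4,6)  (2,8)  (7,9)  (9,10)  (14,15)  (18,19)  (18,20)  (20,21)  (18,23)
take (0,1); take (2,5); take (7,9); take (9,10); take (14,15); take (18,19); take (20,21); skip (18,23).
Selected 7 classes.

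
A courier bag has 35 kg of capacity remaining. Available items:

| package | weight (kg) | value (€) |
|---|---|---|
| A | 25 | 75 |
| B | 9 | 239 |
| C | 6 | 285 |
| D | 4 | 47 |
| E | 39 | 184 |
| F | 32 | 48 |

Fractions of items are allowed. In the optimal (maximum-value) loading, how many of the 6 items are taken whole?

3

Order: C (285/6=47.50) > B (239/9=26.56) > D (47/4=11.75) > E (184/39=4.72) > A (75/25=3.00) > F (48/32=1.50)
Fill: take C (6 @ 285) → take B (9 @ 239) → take D (4 @ 47) → take 16/39 of E → 75.49; 35/35 used.
3 item(s) taken whole; one partial (take 16/39 of E).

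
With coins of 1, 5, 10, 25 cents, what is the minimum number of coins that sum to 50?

Greedy: take as many of the largest coin as possible, then repeat with the remainder.
50 = 2×25
Total coins = 2 = 2

2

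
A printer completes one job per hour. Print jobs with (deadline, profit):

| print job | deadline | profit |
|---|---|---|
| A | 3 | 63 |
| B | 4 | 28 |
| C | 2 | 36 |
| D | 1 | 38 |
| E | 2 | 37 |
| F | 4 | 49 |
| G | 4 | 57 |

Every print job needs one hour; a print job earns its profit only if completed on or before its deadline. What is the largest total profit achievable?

Profit order: A=63 G=57 F=49 D=38 E=37 C=36 B=28
Assign: A→slot 3, G→slot 4, F→slot 2, D→slot 1, E skipped, C skipped, B skipped.
Slots: [1:D] [2:F] [3:A] [4:G]
Profit = 38 + 49 + 63 + 57 = 207

207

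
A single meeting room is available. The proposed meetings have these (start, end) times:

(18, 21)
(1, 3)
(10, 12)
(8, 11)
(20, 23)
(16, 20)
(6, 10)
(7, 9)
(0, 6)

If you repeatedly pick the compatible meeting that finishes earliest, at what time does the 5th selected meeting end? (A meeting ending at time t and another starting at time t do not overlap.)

Order by finish time; keep every interval that doesn't clash with the previous kept one.
By end time: (1,3), (0,6), (7,9), (6,10), (8,11), (10,12), (16,20), (18,21), (20,23).
Pick (1,3); next start ≥ 3 → (7,9); next start ≥ 9 → (10,12); next start ≥ 12 → (16,20); next start ≥ 20 → (20,23).
Selected: (1,3) (7,9) (10,12) (16,20) (20,23)

23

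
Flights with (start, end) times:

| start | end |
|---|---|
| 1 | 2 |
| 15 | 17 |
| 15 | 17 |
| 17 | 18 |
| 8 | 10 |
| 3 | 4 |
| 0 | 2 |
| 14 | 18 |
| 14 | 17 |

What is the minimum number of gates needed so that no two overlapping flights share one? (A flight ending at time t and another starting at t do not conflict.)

The answer is the maximum number of intervals overlapping at any instant.
starts: [0, 1, 3, 8, 14, 14, 15, 15, 17]
ends:   [2, 2, 4, 10, 17, 17, 17, 18, 18]
s0→1 s1→2 e2→1 e2→0 s3→1 e4→0 s8→1 e10→0 s14→1 s14→2 s15→3 s15→4  — peak 4.

4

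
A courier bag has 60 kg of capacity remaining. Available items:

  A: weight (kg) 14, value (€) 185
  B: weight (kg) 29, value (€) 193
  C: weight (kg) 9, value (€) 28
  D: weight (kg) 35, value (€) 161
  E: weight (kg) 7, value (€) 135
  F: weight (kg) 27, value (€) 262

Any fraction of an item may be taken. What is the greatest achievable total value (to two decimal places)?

Sort by value per unit weight and fill in that order.
Order: E (135/7=19.29) > A (185/14=13.21) > F (262/27=9.70) > B (193/29=6.66) > D (161/35=4.60) > C (28/9=3.11)
Fill: take E (7 @ 135) → take A (14 @ 185) → take F (27 @ 262) → take 12/29 of B → 79.86; 60/60 used.
Total value = 661.86

661.86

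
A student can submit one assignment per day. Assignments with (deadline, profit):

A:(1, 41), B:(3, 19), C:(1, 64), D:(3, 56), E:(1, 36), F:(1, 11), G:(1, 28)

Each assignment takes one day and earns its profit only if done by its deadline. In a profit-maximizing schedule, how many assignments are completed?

3

Sort by profit descending; place each in the latest free slot ≤ its deadline.
Profit order: C=64 D=56 A=41 E=36 G=28 B=19 F=11
Assign: C→slot 1, D→slot 3, A skipped, E skipped, G skipped, B→slot 2, F skipped.
Slots: [1:C] [2:B] [3:D]
3 of 7 scheduled.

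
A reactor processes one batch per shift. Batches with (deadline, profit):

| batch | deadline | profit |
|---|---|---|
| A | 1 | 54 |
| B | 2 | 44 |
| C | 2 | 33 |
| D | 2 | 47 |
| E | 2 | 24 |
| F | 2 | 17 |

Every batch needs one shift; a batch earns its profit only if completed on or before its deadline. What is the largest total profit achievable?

Take jobs in profit order; each goes to the latest open slot no later than its deadline.
Profit order: A=54 D=47 B=44 C=33 E=24 F=17
Assign: A→slot 1, D→slot 2, B skipped, C skipped, E skipped, F skipped.
Slots: [1:A] [2:D]
Profit = 54 + 47 = 101

101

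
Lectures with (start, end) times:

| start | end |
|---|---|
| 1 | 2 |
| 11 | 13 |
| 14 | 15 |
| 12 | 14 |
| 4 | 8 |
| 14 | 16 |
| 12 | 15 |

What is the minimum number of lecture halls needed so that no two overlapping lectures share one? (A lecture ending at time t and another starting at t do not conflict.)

Count concurrent intervals with a sweep; the peak is the room count.
Events (time:±→running): 1:+→1 2:-→0 4:+→1 8:-→0 11:+→1 12:+→2 12:+→3 … peak 3.

3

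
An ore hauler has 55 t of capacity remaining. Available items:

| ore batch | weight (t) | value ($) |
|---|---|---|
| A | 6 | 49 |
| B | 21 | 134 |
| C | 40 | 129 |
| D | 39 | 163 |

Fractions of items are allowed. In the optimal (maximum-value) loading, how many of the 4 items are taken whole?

2

Ratios (sorted): A 8.17, B 6.38, D 4.18, C 3.23
take A (6 @ 49); take B (21 @ 134); take 28/39 of D → 117.03. Capacity used 55/55.
2 item(s) taken whole; one partial (take 28/39 of D).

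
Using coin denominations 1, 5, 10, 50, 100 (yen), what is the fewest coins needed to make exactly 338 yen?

10

338 = 3×100 + 3×10 + 1×5 + 3×1
Total coins = 3 + 3 + 1 + 3 = 10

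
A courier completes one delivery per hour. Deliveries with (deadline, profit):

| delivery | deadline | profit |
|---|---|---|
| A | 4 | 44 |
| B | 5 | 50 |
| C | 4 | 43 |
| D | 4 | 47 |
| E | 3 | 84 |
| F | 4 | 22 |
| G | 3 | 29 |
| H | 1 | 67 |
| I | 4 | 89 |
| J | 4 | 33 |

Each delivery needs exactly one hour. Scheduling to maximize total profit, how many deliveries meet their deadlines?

Take jobs in profit order; each goes to the latest open slot no later than its deadline.
Profit order: I=89 E=84 H=67 B=50 D=47 A=44 C=43 J=33 G=29 F=22
Assign: I→slot 4, E→slot 3, H→slot 1, B→slot 5, D→slot 2, A skipped, C skipped, J skipped, G skipped, F skipped.
Slots: [1:H] [2:D] [3:E] [4:I] [5:B]
5 of 10 scheduled.

5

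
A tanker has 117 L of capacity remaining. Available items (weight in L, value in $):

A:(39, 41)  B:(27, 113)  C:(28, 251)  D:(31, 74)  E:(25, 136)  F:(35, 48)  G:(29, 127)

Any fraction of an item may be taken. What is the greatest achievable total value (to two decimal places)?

Greedy by value/weight ratio, highest first.
Order: C (251/28=8.96) > E (136/25=5.44) > G (127/29=4.38) > B (113/27=4.19) > D (74/31=2.39) > F (48/35=1.37) > A (41/39=1.05)
Fill: take C (28 @ 251) → take E (25 @ 136) → take G (29 @ 127) → take B (27 @ 113) → take 8/31 of D → 19.10; 117/117 used.
Total value = 646.10

646.10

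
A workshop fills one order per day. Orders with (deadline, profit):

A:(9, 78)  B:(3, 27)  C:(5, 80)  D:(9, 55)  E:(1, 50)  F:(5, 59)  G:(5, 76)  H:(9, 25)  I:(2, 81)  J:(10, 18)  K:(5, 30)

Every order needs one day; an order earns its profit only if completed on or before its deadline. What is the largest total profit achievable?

By profit: I(d2,81), C(d5,80), A(d9,78), G(d5,76), F(d5,59), D(d9,55), E(d1,50), K(d5,30), B(d3,27), H(d9,25), J(d10,18)
I→slot 2; C→slot 5; A→slot 9; G→slot 4; F→slot 3; D→slot 8; E→slot 1; K skipped; B skipped; H→slot 7; J→slot 10.
Profit = 50 + 81 + 59 + 76 + 80 + 25 + 55 + 78 + 18 = 522

522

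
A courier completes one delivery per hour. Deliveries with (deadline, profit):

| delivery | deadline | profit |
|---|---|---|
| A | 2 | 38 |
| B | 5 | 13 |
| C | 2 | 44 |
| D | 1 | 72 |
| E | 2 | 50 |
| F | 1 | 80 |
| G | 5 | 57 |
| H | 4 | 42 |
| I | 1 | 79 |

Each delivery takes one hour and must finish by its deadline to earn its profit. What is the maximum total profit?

242

Sort by profit descending; place each in the latest free slot ≤ its deadline.
Profit order: F=80 I=79 D=72 G=57 E=50 C=44 H=42 A=38 B=13
Assign: F→slot 1, I skipped, D skipped, G→slot 5, E→slot 2, C skipped, H→slot 4, A skipped, B→slot 3.
Slots: [1:F] [2:E] [3:B] [4:H] [5:G]
Profit = 80 + 50 + 13 + 42 + 57 = 242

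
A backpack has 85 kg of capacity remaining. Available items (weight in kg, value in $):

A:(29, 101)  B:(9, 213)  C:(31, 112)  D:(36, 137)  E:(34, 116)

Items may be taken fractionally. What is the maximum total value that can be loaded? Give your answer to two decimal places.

493.34

Greedy by value/weight ratio, highest first.
Order: B (213/9=23.67) > D (137/36=3.81) > C (112/31=3.61) > A (101/29=3.48) > E (116/34=3.41)
Fill: take B (9 @ 213) → take D (36 @ 137) → take C (31 @ 112) → take 9/29 of A → 31.34; 85/85 used.
Total value = 493.34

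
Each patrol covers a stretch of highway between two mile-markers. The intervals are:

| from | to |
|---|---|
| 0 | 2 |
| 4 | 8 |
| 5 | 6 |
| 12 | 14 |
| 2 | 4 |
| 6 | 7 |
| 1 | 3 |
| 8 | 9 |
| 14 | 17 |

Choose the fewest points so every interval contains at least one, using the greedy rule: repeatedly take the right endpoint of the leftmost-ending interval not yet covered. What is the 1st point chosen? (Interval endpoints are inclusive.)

Sorted: [0,2] [1,3] [2,4] [5,6] [6,7] [4,8] [8,9] [12,14] [14,17]
{[0,2],[1,3],[2,4]} hit by 2; {[5,6],[6,7],[4,8]} hit by 6; {[8,9]} hit by 9; {[12,14],[14,17]} hit by 14.
Points: 2, 6, 9, 14 (4 total).

2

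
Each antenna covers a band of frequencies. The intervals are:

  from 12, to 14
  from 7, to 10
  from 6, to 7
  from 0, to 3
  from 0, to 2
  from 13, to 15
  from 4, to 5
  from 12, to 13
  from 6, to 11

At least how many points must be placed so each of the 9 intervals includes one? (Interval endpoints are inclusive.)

4

Sort by right endpoint; whenever an interval is uncovered, place a point at its right end.
Sorted: [0,2] [0,3] [4,5] [6,7] [7,10] [6,11] [12,13] [12,14] [13,15]
{[0,2],[0,3]} hit by 2; {[4,5]} hit by 5; {[6,7],[7,10],[6,11]} hit by 7; {[12,13],[12,14],[13,15]} hit by 13.
Points: 2, 5, 7, 13 (4 total).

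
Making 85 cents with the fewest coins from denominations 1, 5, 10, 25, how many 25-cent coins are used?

3

Greedy: take as many of the largest coin as possible, then repeat with the remainder.
85 − 3×25→10 − 1×10→0
Count of 25: 3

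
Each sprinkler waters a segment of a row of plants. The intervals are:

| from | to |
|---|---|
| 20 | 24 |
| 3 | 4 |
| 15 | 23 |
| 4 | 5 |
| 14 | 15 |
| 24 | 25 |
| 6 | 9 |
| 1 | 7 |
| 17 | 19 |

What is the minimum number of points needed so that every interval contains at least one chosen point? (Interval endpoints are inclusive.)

Sort by right endpoint; whenever an interval is uncovered, place a point at its right end.
By right end: [3,4]  [4,5]  [1,7]  [6,9]  [14,15]  [17,19]  [15,23]  [20,24]  [24,25]
[3,4] uncovered → point at 4; [6,9] uncovered → point at 9; [14,15] uncovered → point at 15; [17,19] uncovered → point at 19; [20,24] uncovered → point at 24.
Points: 4, 9, 15, 19, 24 (5 total).

5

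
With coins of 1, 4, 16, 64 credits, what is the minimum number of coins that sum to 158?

158 − 2×64→30 − 1×16→14 − 3×4→2 − 2×1→0
Total coins = 2 + 1 + 3 + 2 = 8

8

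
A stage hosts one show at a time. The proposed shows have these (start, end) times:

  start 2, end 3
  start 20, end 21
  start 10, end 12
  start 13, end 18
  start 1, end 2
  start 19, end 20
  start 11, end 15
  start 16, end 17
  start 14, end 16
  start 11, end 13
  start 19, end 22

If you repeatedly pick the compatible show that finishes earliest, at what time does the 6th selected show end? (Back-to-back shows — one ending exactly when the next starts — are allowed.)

20

Sort by end time and greedily take each interval whose start is ≥ the last chosen end.
Sorted by end: (1,2)  (2,3)  (10,12)  (11,13)  (11,15)  (14,16)  (16,17)  (13,18)  (19,20)  (20,21)  (19,22)
take (1,2); take (2,3); take (10,12); skip (11,13); take (14,16); take (16,17); take (19,20); take (20,21); skip (19,22).
Selected: (1,2) (2,3) (10,12) (14,16) (16,17) (19,20) (20,21)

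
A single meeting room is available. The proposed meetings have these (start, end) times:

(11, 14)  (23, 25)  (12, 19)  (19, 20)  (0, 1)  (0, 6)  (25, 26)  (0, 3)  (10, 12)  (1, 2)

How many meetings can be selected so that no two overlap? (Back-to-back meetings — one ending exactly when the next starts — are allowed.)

Greedy by earliest finish: after sorting by end time, pick each interval compatible with the last pick.
By end time: (0,1), (1,2), (0,3), (0,6), (10,12), (11,14), (12,19), (19,20), (23,25), (25,26).
Pick (0,1); next start ≥ 1 → (1,2); next start ≥ 2 → (10,12); next start ≥ 12 → (12,19); next start ≥ 19 → (19,20); next start ≥ 20 → (23,25); next start ≥ 25 → (25,26).
Selected 7 meetings.

7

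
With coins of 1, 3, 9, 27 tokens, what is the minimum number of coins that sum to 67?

Greedy: take as many of the largest coin as possible, then repeat with the remainder.
67 − 2×27→13 − 1×9→4 − 1×3→1 − 1×1→0
Total coins = 2 + 1 + 1 + 1 = 5

5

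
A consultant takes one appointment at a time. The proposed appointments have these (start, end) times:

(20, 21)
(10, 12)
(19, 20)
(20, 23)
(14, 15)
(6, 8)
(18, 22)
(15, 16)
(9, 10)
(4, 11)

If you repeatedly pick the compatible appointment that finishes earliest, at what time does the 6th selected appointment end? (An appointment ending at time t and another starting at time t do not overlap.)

Greedy by earliest finish: after sorting by end time, pick each interval compatible with the last pick.
By end time: (6,8), (9,10), (4,11), (10,12), (14,15), (15,16), (19,20), (20,21), (18,22), (20,23).
Pick (6,8); next start ≥ 8 → (9,10); next start ≥ 10 → (10,12); next start ≥ 12 → (14,15); next start ≥ 15 → (15,16); next start ≥ 16 → (19,20); next start ≥ 20 → (20,21).
Selected: (6,8) (9,10) (10,12) (14,15) (15,16) (19,20) (20,21)

20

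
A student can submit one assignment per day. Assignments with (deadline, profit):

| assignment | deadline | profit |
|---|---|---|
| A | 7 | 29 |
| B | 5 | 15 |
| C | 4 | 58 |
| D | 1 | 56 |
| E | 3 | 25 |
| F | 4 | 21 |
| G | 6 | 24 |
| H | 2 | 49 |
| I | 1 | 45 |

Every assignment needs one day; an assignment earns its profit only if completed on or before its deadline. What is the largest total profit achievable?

Take jobs in profit order; each goes to the latest open slot no later than its deadline.
By profit: C(d4,58), D(d1,56), H(d2,49), I(d1,45), A(d7,29), E(d3,25), G(d6,24), F(d4,21), B(d5,15)
C→slot 4; D→slot 1; H→slot 2; I skipped; A→slot 7; E→slot 3; G→slot 6; F skipped; B→slot 5.
Profit = 56 + 49 + 25 + 58 + 15 + 24 + 29 = 256

256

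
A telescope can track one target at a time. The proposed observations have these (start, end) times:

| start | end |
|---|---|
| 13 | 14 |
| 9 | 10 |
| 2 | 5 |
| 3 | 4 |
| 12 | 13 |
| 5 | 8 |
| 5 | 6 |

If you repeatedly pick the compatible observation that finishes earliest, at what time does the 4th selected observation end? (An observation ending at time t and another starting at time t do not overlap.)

13

Greedy by earliest finish: after sorting by end time, pick each interval compatible with the last pick.
By end time: (3,4), (2,5), (5,6), (5,8), (9,10), (12,13), (13,14).
Pick (3,4); next start ≥ 4 → (5,6); next start ≥ 6 → (9,10); next start ≥ 10 → (12,13); next start ≥ 13 → (13,14).
Selected: (3,4) (5,6) (9,10) (12,13) (13,14)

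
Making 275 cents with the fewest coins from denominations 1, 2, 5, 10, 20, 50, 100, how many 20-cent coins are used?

275 = 2×100 + 1×50 + 1×20 + 1×5
Count of 20: 1

1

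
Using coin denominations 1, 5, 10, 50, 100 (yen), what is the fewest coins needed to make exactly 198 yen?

Use the largest denomination that fits, subtract, and repeat.
198 − 1×100→98 − 1×50→48 − 4×10→8 − 1×5→3 − 3×1→0
Total coins = 1 + 1 + 4 + 1 + 3 = 10

10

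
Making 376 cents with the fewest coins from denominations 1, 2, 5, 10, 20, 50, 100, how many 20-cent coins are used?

Use the largest denomination that fits, subtract, and repeat.
376 = 3×100 + 1×50 + 1×20 + 1×5 + 1×1
Count of 20: 1

1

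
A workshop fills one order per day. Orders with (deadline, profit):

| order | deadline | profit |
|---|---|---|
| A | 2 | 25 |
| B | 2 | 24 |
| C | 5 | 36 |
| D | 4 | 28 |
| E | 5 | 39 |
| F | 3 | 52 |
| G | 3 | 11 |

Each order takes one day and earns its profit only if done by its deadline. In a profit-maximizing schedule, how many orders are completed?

5

Take jobs in profit order; each goes to the latest open slot no later than its deadline.
Profit order: F=52 E=39 C=36 D=28 A=25 B=24 G=11
Assign: F→slot 3, E→slot 5, C→slot 4, D→slot 2, A→slot 1, B skipped, G skipped.
Slots: [1:A] [2:D] [3:F] [4:C] [5:E]
5 of 7 scheduled.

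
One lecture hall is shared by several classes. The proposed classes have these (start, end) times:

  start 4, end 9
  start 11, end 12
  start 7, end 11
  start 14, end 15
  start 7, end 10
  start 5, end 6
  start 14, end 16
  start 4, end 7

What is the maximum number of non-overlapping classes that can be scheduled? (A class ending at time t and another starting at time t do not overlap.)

4

Greedy by earliest finish: after sorting by end time, pick each interval compatible with the last pick.
By end time: (5,6), (4,7), (4,9), (7,10), (7,11), (11,12), (14,15), (14,16).
Pick (5,6); next start ≥ 6 → (7,10); next start ≥ 10 → (11,12); next start ≥ 12 → (14,15).
Selected 4 classes.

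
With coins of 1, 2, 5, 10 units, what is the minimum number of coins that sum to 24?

4

Use the largest denomination that fits, subtract, and repeat.
24 = 2×10 + 2×2
Total coins = 2 + 2 = 4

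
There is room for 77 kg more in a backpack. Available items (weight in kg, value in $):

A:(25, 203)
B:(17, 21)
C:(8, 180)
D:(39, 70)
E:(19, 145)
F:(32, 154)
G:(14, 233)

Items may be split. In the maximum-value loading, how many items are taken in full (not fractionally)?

4

Sort by value per unit weight and fill in that order.
Ratios (sorted): C 22.50, G 16.64, A 8.12, E 7.63, F 4.81, D 1.79, B 1.24
take C (8 @ 180); take G (14 @ 233); take A (25 @ 203); take E (19 @ 145); take 11/32 of F → 52.94. Capacity used 77/77.
4 item(s) taken whole; one partial (take 11/32 of F).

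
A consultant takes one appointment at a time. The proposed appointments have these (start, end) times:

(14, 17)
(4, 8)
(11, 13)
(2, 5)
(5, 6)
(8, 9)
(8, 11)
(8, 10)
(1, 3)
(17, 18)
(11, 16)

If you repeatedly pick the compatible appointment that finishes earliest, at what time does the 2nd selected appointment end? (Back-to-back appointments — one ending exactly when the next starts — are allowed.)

6

Sort by end time and greedily take each interval whose start is ≥ the last chosen end.
Sorted by end: (1,3)  (2,5)  (5,6)  (4,8)  (8,9)  (8,10)  (8,11)  (11,13)  (11,16)  (14,17)  (17,18)
take (1,3); take (5,6); skip (4,8); take (8,9); take (11,13); take (14,17); take (17,18).
Selected: (1,3) (5,6) (8,9) (11,13) (14,17) (17,18)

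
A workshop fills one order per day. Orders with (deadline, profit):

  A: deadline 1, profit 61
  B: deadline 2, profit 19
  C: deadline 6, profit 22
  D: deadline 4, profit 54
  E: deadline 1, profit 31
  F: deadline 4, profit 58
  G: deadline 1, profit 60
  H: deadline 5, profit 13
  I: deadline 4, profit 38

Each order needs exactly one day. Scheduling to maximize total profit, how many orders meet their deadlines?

6

Sort by profit descending; place each in the latest free slot ≤ its deadline.
By profit: A(d1,61), G(d1,60), F(d4,58), D(d4,54), I(d4,38), E(d1,31), C(d6,22), B(d2,19), H(d5,13)
A→slot 1; G skipped; F→slot 4; D→slot 3; I→slot 2; E skipped; C→slot 6; B skipped; H→slot 5.
6 of 9 scheduled.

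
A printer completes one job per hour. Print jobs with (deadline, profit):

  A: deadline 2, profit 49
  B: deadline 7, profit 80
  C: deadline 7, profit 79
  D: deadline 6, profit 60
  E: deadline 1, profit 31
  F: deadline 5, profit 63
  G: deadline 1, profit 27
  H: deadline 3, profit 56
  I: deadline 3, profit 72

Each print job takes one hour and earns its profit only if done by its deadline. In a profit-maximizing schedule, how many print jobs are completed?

Take jobs in profit order; each goes to the latest open slot no later than its deadline.
By profit: B(d7,80), C(d7,79), I(d3,72), F(d5,63), D(d6,60), H(d3,56), A(d2,49), E(d1,31), G(d1,27)
B→slot 7; C→slot 6; I→slot 3; F→slot 5; D→slot 4; H→slot 2; A→slot 1; E skipped; G skipped.
7 of 9 scheduled.

7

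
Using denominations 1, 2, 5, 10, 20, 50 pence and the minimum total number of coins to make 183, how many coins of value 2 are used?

1

Greedy: take as many of the largest coin as possible, then repeat with the remainder.
183 − 3×50→33 − 1×20→13 − 1×10→3 − 1×2→1 − 1×1→0
Count of 2: 1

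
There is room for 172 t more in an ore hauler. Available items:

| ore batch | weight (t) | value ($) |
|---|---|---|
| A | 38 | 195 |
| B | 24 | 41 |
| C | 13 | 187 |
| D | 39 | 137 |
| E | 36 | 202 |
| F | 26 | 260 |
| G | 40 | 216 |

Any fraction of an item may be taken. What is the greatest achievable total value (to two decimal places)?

Ratios (sorted): C 14.38, F 10.00, E 5.61, G 5.40, A 5.13, D 3.51, B 1.71
take C (13 @ 187); take F (26 @ 260); take E (36 @ 202); take G (40 @ 216); take A (38 @ 195); take 19/39 of D → 66.74. Capacity used 172/172.
Total value = 1126.74

1126.74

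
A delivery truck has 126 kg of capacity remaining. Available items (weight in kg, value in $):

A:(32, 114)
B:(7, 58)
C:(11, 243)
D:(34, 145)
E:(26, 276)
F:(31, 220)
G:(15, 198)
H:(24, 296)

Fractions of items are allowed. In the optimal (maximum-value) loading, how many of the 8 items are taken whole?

Greedy by value/weight ratio, highest first.
Ratios (sorted): C 22.09, G 13.20, H 12.33, E 10.62, B 8.29, F 7.10, D 4.26, A 3.56
take C (11 @ 243); take G (15 @ 198); take H (24 @ 296); take E (26 @ 276); take B (7 @ 58); take F (31 @ 220); take 12/34 of D → 51.18. Capacity used 126/126.
6 item(s) taken whole; one partial (take 12/34 of D).

6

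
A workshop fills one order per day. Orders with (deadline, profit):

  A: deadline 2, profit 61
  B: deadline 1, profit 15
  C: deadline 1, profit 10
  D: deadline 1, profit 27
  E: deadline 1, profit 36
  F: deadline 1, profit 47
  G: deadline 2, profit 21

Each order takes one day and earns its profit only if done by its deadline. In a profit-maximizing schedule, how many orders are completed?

2

Take jobs in profit order; each goes to the latest open slot no later than its deadline.
By profit: A(d2,61), F(d1,47), E(d1,36), D(d1,27), G(d2,21), B(d1,15), C(d1,10)
A→slot 2; F→slot 1; E skipped; D skipped; G skipped; B skipped; C skipped.
2 of 7 scheduled.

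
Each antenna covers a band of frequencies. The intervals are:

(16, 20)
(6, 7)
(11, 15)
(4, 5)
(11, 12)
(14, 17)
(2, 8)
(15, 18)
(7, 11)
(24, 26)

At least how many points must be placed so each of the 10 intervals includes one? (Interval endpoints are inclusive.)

5

Process intervals by earliest right end; each time one isn't hit yet, stab at its right endpoint.
Sorted: [4,5] [6,7] [2,8] [7,11] [11,12] [11,15] [14,17] [15,18] [16,20] [24,26]
{[4,5]} hit by 5; {[6,7],[2,8],[7,11]} hit by 7; {[11,12],[11,15]} hit by 12; {[14,17],[15,18],[16,20]} hit by 17; {[24,26]} hit by 26.
Points: 5, 7, 12, 17, 26 (5 total).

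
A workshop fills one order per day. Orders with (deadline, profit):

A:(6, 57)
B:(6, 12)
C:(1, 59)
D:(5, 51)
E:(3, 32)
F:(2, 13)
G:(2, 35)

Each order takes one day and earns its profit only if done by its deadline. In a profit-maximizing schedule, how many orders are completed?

By profit: C(d1,59), A(d6,57), D(d5,51), G(d2,35), E(d3,32), F(d2,13), B(d6,12)
C→slot 1; A→slot 6; D→slot 5; G→slot 2; E→slot 3; F skipped; B→slot 4.
6 of 7 scheduled.

6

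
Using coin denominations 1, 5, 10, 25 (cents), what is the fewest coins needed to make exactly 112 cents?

112 = 4×25 + 1×10 + 2×1
Total coins = 4 + 1 + 2 = 7

7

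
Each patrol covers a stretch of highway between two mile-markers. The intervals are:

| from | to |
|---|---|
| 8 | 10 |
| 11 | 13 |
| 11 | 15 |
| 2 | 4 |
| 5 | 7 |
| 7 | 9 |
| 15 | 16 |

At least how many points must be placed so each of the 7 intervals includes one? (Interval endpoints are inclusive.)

5

Sort by right endpoint; whenever an interval is uncovered, place a point at its right end.
By right end: [2,4]  [5,7]  [7,9]  [8,10]  [11,13]  [11,15]  [15,16]
[2,4] uncovered → point at 4; [5,7] uncovered → point at 7; [8,10] uncovered → point at 10; [11,13] uncovered → point at 13; [15,16] uncovered → point at 16.
Points: 4, 7, 10, 13, 16 (5 total).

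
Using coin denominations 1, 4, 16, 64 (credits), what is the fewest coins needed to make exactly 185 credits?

8

Greedy: take as many of the largest coin as possible, then repeat with the remainder.
185 − 2×64→57 − 3×16→9 − 2×4→1 − 1×1→0
Total coins = 2 + 3 + 2 + 1 = 8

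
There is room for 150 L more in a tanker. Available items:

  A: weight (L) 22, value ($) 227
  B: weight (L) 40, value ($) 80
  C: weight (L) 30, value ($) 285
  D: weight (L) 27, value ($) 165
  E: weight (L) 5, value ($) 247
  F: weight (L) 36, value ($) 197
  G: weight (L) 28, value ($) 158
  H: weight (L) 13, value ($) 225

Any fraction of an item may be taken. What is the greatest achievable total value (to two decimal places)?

1443.81

Sort by value per unit weight and fill in that order.
Order: E (247/5=49.40) > H (225/13=17.31) > A (227/22=10.32) > C (285/30=9.50) > D (165/27=6.11) > G (158/28=5.64) > F (197/36=5.47) > B (80/40=2.00)
Fill: take E (5 @ 247) → take H (13 @ 225) → take A (22 @ 227) → take C (30 @ 285) → take D (27 @ 165) → take G (28 @ 158) → take 25/36 of F → 136.81; 150/150 used.
Total value = 1443.81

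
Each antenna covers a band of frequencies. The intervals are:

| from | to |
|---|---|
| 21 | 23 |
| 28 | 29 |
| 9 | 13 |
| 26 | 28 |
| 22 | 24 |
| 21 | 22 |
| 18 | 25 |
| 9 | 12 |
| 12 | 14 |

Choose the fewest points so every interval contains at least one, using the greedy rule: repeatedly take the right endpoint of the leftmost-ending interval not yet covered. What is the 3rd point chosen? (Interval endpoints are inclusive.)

Process intervals by earliest right end; each time one isn't hit yet, stab at its right endpoint.
Sorted: [9,12] [9,13] [12,14] [21,22] [21,23] [22,24] [18,25] [26,28] [28,29]
{[9,12],[9,13],[12,14]} hit by 12; {[21,22],[21,23],[22,24],[18,25]} hit by 22; {[26,28],[28,29]} hit by 28.
Points: 12, 22, 28 (3 total).

28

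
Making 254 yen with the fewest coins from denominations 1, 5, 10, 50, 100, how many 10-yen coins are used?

0

254 − 2×100→54 − 1×50→4 − 4×1→0
Count of 10: 0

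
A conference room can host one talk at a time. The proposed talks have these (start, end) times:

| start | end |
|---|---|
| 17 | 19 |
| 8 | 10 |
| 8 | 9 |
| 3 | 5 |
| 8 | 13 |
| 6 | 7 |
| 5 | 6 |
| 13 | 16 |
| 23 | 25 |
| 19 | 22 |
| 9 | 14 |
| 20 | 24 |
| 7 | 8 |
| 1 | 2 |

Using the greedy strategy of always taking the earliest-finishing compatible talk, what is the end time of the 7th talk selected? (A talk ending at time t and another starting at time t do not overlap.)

Sort by end time and greedily take each interval whose start is ≥ the last chosen end.
Sorted by end: (1,2)  (3,5)  (5,6)  (6,7)  (7,8)  (8,9)  (8,10)  (8,13)  (9,14)  (13,16)  (17,19)  (19,22)  (20,24)  (23,25)
take (1,2); take (3,5); take (5,6); take (6,7); take (7,8); take (8,9); skip (8,10); skip (8,13); take (9,14); take (17,19); take (19,22); take (23,25).
Selected: (1,2) (3,5) (5,6) (6,7) (7,8) (8,9) (9,14) (17,19) (19,22) (23,25)

14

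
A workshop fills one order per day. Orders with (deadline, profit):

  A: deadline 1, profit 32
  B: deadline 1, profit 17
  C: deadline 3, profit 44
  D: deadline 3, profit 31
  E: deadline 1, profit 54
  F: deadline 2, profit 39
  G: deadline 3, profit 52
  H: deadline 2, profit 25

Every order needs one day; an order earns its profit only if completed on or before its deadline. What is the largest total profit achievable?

150

Profit order: E=54 G=52 C=44 F=39 A=32 D=31 H=25 B=17
Assign: E→slot 1, G→slot 3, C→slot 2, F skipped, A skipped, D skipped, H skipped, B skipped.
Slots: [1:E] [2:C] [3:G]
Profit = 54 + 44 + 52 = 150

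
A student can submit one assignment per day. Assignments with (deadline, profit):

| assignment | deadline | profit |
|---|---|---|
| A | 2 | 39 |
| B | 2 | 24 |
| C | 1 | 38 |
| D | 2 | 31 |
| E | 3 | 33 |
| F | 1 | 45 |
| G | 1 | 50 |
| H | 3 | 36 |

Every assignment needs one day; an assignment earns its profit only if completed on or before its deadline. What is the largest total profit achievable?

Profit order: G=50 F=45 A=39 C=38 H=36 E=33 D=31 B=24
Assign: G→slot 1, F skipped, A→slot 2, C skipped, H→slot 3, E skipped, D skipped, B skipped.
Slots: [1:G] [2:A] [3:H]
Profit = 50 + 39 + 36 = 125

125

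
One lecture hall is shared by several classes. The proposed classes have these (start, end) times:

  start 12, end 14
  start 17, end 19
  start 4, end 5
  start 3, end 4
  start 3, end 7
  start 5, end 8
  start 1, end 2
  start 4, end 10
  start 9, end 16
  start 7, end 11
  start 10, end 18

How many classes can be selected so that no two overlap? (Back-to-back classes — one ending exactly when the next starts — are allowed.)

By end time: (1,2), (3,4), (4,5), (3,7), (5,8), (4,10), (7,11), (12,14), (9,16), (10,18), (17,19).
Pick (1,2); next start ≥ 2 → (3,4); next start ≥ 4 → (4,5); next start ≥ 5 → (5,8); next start ≥ 8 → (12,14); next start ≥ 14 → (17,19).
Selected 6 classes.

6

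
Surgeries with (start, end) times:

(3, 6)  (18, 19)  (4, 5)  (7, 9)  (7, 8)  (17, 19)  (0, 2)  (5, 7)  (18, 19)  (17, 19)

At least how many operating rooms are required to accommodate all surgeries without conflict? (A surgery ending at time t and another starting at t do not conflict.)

4

The answer is the maximum number of intervals overlapping at any instant.
starts: [0, 3, 4, 5, 7, 7, 17, 17, 18, 18]
ends:   [2, 5, 6, 7, 8, 9, 19, 19, 19, 19]
s0→1 e2→0 s3→1 s4→2 e5→1 s5→2 e6→1 e7→0 s7→1 s7→2 e8→1 e9→0 s17→1 s17→2 s18→3 s18→4  — peak 4.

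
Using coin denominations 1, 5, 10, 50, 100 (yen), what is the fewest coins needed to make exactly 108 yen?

Use the largest denomination that fits, subtract, and repeat.
108 = 1×100 + 1×5 + 3×1
Total coins = 1 + 1 + 3 = 5

5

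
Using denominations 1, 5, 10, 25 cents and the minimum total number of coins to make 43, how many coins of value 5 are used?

1

Greedy: take as many of the largest coin as possible, then repeat with the remainder.
43 = 1×25 + 1×10 + 1×5 + 3×1
Count of 5: 1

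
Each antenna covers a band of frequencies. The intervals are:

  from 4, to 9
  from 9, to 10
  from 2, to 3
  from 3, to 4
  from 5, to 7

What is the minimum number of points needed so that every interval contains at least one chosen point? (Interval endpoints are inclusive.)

3

Sort by right endpoint; whenever an interval is uncovered, place a point at its right end.
By right end: [2,3]  [3,4]  [5,7]  [4,9]  [9,10]
[2,3] uncovered → point at 3; [5,7] uncovered → point at 7; [9,10] uncovered → point at 10.
Points: 3, 7, 10 (3 total).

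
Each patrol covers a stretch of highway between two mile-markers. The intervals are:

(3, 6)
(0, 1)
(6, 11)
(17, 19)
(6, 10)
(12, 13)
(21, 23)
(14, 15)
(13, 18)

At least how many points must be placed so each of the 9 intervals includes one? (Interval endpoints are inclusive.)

Process intervals by earliest right end; each time one isn't hit yet, stab at its right endpoint.
Sorted: [0,1] [3,6] [6,10] [6,11] [12,13] [14,15] [13,18] [17,19] [21,23]
{[0,1]} hit by 1; {[3,6],[6,10],[6,11]} hit by 6; {[12,13]} hit by 13; {[14,15],[13,18]} hit by 15; {[17,19]} hit by 19; {[21,23]} hit by 23.
Points: 1, 6, 13, 15, 19, 23 (6 total).

6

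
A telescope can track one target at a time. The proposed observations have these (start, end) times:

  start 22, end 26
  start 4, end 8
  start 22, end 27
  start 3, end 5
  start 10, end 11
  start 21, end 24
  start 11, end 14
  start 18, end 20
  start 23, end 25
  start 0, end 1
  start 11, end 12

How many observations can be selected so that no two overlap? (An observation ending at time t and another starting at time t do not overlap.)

6

Order by finish time; keep every interval that doesn't clash with the previous kept one.
Sorted by end: (0,1)  (3,5)  (4,8)  (10,11)  (11,12)  (11,14)  (18,20)  (21,24)  (23,25)  (22,26)  (22,27)
take (0,1); take (3,5); take (10,11); take (11,12); take (18,20); take (21,24); skip (22,27).
Selected 6 observations.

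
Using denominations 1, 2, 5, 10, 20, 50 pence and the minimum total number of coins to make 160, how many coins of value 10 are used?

160 = 3×50 + 1×10
Count of 10: 1

1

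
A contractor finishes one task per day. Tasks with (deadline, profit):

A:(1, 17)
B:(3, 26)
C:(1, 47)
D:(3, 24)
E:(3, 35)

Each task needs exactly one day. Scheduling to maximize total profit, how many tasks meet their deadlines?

Profit order: C=47 E=35 B=26 D=24 A=17
Assign: C→slot 1, E→slot 3, B→slot 2, D skipped, A skipped.
Slots: [1:C] [2:B] [3:E]
3 of 5 scheduled.

3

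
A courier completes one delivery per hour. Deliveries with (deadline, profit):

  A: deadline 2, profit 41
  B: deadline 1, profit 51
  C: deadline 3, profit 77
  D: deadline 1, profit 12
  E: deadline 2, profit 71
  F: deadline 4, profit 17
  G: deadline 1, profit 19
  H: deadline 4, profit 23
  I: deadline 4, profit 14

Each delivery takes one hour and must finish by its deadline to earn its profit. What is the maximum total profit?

Take jobs in profit order; each goes to the latest open slot no later than its deadline.
Profit order: C=77 E=71 B=51 A=41 H=23 G=19 F=17 I=14 D=12
Assign: C→slot 3, E→slot 2, B→slot 1, A skipped, H→slot 4, G skipped, F skipped, I skipped, D skipped.
Slots: [1:B] [2:E] [3:C] [4:H]
Profit = 51 + 71 + 77 + 23 = 222

222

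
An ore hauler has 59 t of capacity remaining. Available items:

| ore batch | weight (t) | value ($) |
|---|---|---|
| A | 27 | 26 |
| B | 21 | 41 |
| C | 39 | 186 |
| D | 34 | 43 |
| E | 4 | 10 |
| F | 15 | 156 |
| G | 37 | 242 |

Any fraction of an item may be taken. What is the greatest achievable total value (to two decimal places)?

431.38

Greedy by value/weight ratio, highest first.
Ratios (sorted): F 10.40, G 6.54, C 4.77, E 2.50, B 1.95, D 1.26, A 0.96
take F (15 @ 156); take G (37 @ 242); take 7/39 of C → 33.38. Capacity used 59/59.
Total value = 431.38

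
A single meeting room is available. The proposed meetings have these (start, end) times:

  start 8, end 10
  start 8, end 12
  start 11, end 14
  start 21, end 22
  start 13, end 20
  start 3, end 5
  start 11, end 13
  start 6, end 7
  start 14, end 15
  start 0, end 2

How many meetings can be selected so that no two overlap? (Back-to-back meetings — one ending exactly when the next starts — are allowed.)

Greedy by earliest finish: after sorting by end time, pick each interval compatible with the last pick.
Sorted by end: (0,2)  (3,5)  (6,7)  (8,10)  (8,12)  (11,13)  (11,14)  (14,15)  (13,20)  (21,22)
take (0,2); take (3,5); take (6,7); take (8,10); take (11,13); take (14,15); skip (13,20); take (21,22).
Selected 7 meetings.

7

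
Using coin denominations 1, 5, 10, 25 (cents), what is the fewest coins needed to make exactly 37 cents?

37 − 1×25→12 − 1×10→2 − 2×1→0
Total coins = 1 + 1 + 2 = 4

4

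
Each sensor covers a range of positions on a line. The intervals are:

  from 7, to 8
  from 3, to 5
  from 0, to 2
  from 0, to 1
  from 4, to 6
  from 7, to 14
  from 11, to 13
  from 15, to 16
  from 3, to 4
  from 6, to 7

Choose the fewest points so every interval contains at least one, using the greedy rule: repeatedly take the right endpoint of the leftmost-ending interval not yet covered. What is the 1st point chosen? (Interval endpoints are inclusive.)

Sort by right endpoint; whenever an interval is uncovered, place a point at its right end.
Sorted: [0,1] [0,2] [3,4] [3,5] [4,6] [6,7] [7,8] [11,13] [7,14] [15,16]
{[0,1],[0,2]} hit by 1; {[3,4],[3,5],[4,6]} hit by 4; {[6,7],[7,8]} hit by 7; {[11,13],[7,14]} hit by 13; {[15,16]} hit by 16.
Points: 1, 4, 7, 13, 16 (5 total).

1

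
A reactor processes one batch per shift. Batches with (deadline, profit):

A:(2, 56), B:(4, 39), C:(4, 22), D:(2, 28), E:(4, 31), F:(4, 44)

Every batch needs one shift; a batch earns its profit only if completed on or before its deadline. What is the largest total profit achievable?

By profit: A(d2,56), F(d4,44), B(d4,39), E(d4,31), D(d2,28), C(d4,22)
A→slot 2; F→slot 4; B→slot 3; E→slot 1; D skipped; C skipped.
Profit = 31 + 56 + 39 + 44 = 170

170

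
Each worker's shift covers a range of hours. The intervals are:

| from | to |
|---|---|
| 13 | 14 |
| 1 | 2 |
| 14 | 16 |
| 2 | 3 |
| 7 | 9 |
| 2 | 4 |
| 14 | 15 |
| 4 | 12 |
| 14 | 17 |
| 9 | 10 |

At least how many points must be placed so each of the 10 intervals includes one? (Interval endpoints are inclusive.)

3

Sorted: [1,2] [2,3] [2,4] [7,9] [9,10] [4,12] [13,14] [14,15] [14,16] [14,17]
{[1,2],[2,3],[2,4]} hit by 2; {[7,9],[9,10],[4,12]} hit by 9; {[13,14],[14,15],[14,16],[14,17]} hit by 14.
Points: 2, 9, 14 (3 total).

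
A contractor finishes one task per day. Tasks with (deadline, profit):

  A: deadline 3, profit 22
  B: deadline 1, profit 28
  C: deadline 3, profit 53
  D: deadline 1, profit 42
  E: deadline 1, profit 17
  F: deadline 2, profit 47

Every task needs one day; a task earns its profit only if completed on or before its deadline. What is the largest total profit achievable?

Take jobs in profit order; each goes to the latest open slot no later than its deadline.
By profit: C(d3,53), F(d2,47), D(d1,42), B(d1,28), A(d3,22), E(d1,17)
C→slot 3; F→slot 2; D→slot 1; B skipped; A skipped; E skipped.
Profit = 42 + 47 + 53 = 142

142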